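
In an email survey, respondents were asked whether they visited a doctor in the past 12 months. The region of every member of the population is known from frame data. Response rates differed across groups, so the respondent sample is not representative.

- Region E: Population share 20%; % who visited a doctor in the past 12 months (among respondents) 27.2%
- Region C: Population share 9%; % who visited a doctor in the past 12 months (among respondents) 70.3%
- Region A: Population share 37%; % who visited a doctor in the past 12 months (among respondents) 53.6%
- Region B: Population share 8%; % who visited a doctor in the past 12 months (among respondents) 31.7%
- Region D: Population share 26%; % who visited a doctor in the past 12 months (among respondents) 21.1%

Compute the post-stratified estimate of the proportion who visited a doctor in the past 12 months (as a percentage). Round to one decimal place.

Reweight to the known region distribution:
  Region E: 0.2 × 27.2 = 5.44
  Region C: 0.09 × 70.3 = 6.327
  Region A: 0.37 × 53.6 = 19.832
  Region B: 0.08 × 31.7 = 2.536
  Region D: 0.26 × 21.1 = 5.486
Post-stratified estimate = 39.621 → 39.6%.

39.6%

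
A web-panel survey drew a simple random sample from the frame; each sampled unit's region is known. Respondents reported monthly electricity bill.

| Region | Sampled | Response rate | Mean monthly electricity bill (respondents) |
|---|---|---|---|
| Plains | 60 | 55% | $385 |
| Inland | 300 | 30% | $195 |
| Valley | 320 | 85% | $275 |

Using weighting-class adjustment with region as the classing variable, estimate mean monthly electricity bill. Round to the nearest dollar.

With weight = n_sampled/n_responded per class, the weighted class total is n_sampled:
  Plains: 60 × 385 = 23,100
  Inland: 300 × 195 = 58,500
  Valley: 320 × 275 = 88,000
Adjusted estimate = 169,600 / 680 = 249.412 → $249.

$249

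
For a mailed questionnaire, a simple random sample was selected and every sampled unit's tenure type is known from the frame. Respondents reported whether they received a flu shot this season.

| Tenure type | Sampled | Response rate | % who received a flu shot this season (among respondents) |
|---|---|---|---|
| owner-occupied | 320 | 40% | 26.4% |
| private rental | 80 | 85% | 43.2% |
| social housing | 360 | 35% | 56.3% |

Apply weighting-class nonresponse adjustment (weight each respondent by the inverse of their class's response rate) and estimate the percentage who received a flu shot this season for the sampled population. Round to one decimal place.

42.3%

Weighting each respondent by the inverse class response rate inflates each class back to its sampled size, so the class weight is n_sampled:
  owner-occupied: 320 × 26.4 = 8448
  private rental: 80 × 43.2 = 3456
  social housing: 360 × 56.3 = 20,268
Adjusted estimate = 32,172 / 760 = 42.3316 → 42.3%.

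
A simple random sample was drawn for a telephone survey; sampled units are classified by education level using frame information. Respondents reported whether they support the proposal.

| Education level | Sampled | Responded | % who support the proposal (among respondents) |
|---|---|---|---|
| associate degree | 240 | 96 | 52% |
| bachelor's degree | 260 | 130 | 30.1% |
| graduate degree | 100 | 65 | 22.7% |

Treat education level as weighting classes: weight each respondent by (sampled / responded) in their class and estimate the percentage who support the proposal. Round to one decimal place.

37.6%

Response rates by class: associate degree 96/240 = 40%, bachelor's degree 130/260 = 50%, graduate degree 65/100 = 65%.
With weight = n_sampled/n_responded per class, the weighted class total is n_sampled:
  associate degree: 240 × 52 = 12,480
  bachelor's degree: 260 × 30.1 = 7826
  graduate degree: 100 × 22.7 = 2270
Adjusted estimate = 22,576 / 600 = 37.6267 → 37.6%.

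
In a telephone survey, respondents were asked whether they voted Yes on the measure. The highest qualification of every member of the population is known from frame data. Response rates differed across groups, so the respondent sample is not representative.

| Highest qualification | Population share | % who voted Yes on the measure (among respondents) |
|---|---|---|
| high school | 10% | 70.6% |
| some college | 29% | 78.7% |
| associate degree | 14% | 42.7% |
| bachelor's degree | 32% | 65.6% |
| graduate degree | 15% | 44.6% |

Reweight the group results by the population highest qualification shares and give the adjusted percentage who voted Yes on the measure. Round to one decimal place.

Weight each group's respondent value by its population share:
  high school: 0.1 × 70.6 = 7.06
  some college: 0.29 × 78.7 = 22.823
  associate degree: 0.14 × 42.7 = 5.978
  bachelor's degree: 0.32 × 65.6 = 20.992
  graduate degree: 0.15 × 44.6 = 6.69
Post-stratified estimate = 63.543 → 63.5%.

63.5%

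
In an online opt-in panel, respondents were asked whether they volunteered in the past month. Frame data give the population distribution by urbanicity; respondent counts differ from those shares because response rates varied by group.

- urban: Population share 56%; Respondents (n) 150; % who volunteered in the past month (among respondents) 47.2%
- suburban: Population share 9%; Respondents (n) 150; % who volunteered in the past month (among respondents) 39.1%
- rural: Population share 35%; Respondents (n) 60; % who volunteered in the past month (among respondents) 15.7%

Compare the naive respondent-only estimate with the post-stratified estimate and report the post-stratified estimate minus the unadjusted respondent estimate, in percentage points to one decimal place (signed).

-3.1 percentage points

Unadjusted (pooled respondent) estimate weights by respondent counts:
  (150/360)×47.2 + (150/360)×39.1 + (60/360)×15.7 = 38.575%
Post-stratified estimate weights by population shares:
  0.56×47.2 + 0.09×39.1 + 0.35×15.7 = 35.446%
Difference = 35.446 − 38.575 = -3.129 pp.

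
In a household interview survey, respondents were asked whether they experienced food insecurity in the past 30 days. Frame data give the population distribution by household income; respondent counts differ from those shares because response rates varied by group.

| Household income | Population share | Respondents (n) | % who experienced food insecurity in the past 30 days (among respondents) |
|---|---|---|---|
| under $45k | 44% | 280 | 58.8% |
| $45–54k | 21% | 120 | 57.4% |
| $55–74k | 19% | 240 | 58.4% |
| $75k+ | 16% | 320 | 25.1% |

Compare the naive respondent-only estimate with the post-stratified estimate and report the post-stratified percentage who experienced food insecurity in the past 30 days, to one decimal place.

53.0%

Unadjusted (pooled respondent) estimate weights by respondent counts:
  (280/960)×58.8 + (120/960)×57.4 + (240/960)×58.4 + (320/960)×25.1 = 47.2917%
Post-stratifying to population shares instead:
  0.44×58.8 + 0.21×57.4 + 0.19×58.4 + 0.16×25.1 = 53.038%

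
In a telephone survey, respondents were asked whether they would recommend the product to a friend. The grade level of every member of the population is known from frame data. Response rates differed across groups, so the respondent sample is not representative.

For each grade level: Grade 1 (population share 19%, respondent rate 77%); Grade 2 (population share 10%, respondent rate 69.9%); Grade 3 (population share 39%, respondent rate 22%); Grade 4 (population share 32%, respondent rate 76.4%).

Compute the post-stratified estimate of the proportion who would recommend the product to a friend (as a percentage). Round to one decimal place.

54.6%

Each cell contributes population-share × respondent value:
  Grade 1: 0.19 × 77 = 14.63
  Grade 2: 0.1 × 69.9 = 6.99
  Grade 3: 0.39 × 22 = 8.58
  Grade 4: 0.32 × 76.4 = 24.448
Post-stratified estimate = 54.648 → 54.6%.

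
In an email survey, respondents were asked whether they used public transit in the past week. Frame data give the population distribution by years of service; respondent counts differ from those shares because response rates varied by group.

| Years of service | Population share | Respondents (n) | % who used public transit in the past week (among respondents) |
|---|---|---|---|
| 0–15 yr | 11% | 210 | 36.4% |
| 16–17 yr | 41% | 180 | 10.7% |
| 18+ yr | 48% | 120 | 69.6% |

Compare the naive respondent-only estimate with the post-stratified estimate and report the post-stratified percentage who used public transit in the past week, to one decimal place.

Unadjusted (pooled respondent) estimate weights by respondent counts:
  (210/510)×36.4 + (180/510)×10.7 + (120/510)×69.6 = 35.1412%
Post-stratified estimate weights by population shares:
  0.11×36.4 + 0.41×10.7 + 0.48×69.6 = 41.799%

41.8%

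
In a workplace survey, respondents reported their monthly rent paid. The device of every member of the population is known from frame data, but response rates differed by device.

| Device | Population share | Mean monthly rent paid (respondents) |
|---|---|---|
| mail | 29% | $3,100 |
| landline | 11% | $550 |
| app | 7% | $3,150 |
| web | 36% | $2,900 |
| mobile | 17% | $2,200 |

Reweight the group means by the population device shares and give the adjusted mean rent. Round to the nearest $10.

Reweight to the known device distribution:
  mail: 0.29 × 3100 = 899
  landline: 0.11 × 550 = 60.5
  app: 0.07 × 3150 = 220.5
  web: 0.36 × 2900 = 1044
  mobile: 0.17 × 2200 = 374
Post-stratified estimate = 2598 → $2,600.

$2,600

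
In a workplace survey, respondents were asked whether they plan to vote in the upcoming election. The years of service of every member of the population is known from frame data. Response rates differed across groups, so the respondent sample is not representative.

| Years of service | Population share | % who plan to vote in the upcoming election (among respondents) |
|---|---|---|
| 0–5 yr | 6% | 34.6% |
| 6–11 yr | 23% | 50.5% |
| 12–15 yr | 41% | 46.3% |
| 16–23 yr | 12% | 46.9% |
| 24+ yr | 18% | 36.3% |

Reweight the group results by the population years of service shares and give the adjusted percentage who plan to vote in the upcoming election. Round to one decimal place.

Reweight to the known years of service distribution:
  0–5 yr: 0.06 × 34.6 = 2.076
  6–11 yr: 0.23 × 50.5 = 11.615
  12–15 yr: 0.41 × 46.3 = 18.983
  16–23 yr: 0.12 × 46.9 = 5.628
  24+ yr: 0.18 × 36.3 = 6.534
Post-stratified estimate = 44.836 → 44.8%.

44.8%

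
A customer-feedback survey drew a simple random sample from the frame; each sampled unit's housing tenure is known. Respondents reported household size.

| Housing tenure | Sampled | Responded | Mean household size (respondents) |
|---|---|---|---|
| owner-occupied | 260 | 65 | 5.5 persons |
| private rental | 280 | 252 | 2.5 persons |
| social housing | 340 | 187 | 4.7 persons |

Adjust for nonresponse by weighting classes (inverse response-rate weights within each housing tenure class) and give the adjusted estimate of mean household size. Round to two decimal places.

Response rates by class: owner-occupied 65/260 = 25%, private rental 252/280 = 90%, social housing 187/340 = 55%.
Inverse-response-rate weighting restores each class to its sampled count, so class totals weight by n_sampled:
  owner-occupied: 260 × 5.5 = 1430
  private rental: 280 × 2.5 = 700
  social housing: 340 × 4.7 = 1598
Adjusted estimate = 3728 / 880 = 4.23636 → 4.24.

4.24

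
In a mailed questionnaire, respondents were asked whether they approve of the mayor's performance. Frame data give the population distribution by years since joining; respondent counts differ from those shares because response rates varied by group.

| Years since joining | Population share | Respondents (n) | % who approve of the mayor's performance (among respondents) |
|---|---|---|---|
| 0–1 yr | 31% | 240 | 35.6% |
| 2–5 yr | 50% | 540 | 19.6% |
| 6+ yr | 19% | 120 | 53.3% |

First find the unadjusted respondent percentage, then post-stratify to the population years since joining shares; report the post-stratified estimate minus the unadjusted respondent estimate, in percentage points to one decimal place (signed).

Unadjusted (pooled respondent) estimate weights by respondent counts:
  (240/900)×35.6 + (540/900)×19.6 + (120/900)×53.3 = 28.36%
Post-stratifying to population shares instead:
  0.31×35.6 + 0.5×19.6 + 0.19×53.3 = 30.963%
Difference = 30.963 − 28.36 = 2.603 pp.

+2.6 percentage points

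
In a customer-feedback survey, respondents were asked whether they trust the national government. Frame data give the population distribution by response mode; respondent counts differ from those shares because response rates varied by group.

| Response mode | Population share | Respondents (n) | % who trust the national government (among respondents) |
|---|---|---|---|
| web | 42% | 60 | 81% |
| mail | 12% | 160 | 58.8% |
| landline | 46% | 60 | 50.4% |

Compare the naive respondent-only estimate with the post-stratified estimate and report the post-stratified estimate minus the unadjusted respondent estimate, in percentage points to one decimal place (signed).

+2.5 percentage points

Unadjusted (pooled respondent) estimate weights by respondent counts:
  (60/280)×81 + (160/280)×58.8 + (60/280)×50.4 = 61.7571%
Post-stratifying to population shares instead:
  0.42×81 + 0.12×58.8 + 0.46×50.4 = 64.26%
Difference = 64.26 − 61.7571 = 2.5029 pp.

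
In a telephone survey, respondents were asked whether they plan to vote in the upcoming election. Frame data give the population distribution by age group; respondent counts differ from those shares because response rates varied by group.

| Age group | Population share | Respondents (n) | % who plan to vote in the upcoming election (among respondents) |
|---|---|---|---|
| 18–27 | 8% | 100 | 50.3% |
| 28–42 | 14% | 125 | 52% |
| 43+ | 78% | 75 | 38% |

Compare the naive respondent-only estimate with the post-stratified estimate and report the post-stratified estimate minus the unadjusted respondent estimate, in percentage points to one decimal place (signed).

Unadjusted (pooled respondent) estimate weights by respondent counts:
  (100/300)×50.3 + (125/300)×52 + (75/300)×38 = 47.9333%
Post-stratifying to population shares instead:
  0.08×50.3 + 0.14×52 + 0.78×38 = 40.944%
Difference = 40.944 − 47.9333 = -6.9893 pp.

-7.0 percentage points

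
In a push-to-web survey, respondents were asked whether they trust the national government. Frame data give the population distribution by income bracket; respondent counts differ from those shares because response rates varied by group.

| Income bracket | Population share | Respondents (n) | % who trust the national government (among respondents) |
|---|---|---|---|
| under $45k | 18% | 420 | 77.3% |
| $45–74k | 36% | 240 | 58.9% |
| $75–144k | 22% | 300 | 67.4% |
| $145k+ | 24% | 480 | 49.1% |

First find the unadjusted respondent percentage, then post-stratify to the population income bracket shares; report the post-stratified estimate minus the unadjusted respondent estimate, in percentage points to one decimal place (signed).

Naive respondent-only estimate (weights = respondent counts):
  (420/1440)×77.3 + (240/1440)×58.9 + (300/1440)×67.4 + (480/1440)×49.1 = 62.7708%
Post-stratified estimate weights by population shares:
  0.18×77.3 + 0.36×58.9 + 0.22×67.4 + 0.24×49.1 = 61.73%
Difference = 61.73 − 62.7708 = -1.0408 pp.

-1.0 percentage points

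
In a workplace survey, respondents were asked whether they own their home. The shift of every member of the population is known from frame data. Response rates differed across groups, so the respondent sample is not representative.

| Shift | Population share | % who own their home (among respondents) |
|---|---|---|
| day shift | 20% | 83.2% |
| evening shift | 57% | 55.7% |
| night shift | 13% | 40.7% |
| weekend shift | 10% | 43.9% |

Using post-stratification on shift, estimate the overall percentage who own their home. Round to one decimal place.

Reweight to the known shift distribution:
  day shift: 0.2 × 83.2 = 16.64
  evening shift: 0.57 × 55.7 = 31.749
  night shift: 0.13 × 40.7 = 5.291
  weekend shift: 0.1 × 43.9 = 4.39
Post-stratified estimate = 58.07 → 58.1%.

58.1%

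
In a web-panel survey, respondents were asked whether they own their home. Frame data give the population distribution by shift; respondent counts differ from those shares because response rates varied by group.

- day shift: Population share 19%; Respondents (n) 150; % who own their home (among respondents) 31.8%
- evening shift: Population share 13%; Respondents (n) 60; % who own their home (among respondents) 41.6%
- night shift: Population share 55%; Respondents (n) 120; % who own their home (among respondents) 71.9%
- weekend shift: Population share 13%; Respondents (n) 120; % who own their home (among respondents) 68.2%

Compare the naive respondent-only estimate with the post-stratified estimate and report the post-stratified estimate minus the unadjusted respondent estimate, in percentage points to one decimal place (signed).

+6.4 percentage points

Without adjustment, the pooled respondent share is:
  (150/450)×31.8 + (60/450)×41.6 + (120/450)×71.9 + (120/450)×68.2 = 53.5067%
Reweighting by population shift shares:
  0.19×31.8 + 0.13×41.6 + 0.55×71.9 + 0.13×68.2 = 59.861%
Difference = 59.861 − 53.5067 = 6.3543 pp.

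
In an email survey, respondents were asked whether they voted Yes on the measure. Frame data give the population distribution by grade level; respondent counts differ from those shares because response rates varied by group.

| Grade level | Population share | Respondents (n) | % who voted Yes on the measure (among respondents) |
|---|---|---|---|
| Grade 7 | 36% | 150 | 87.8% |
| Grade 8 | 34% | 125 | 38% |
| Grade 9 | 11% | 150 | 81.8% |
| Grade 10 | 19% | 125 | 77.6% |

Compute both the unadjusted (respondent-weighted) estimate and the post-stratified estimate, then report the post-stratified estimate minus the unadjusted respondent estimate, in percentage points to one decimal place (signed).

-4.3 percentage points

Naive respondent-only estimate (weights = respondent counts):
  (150/550)×87.8 + (125/550)×38 + (150/550)×81.8 + (125/550)×77.6 = 72.5273%
Post-stratified estimate weights by population shares:
  0.36×87.8 + 0.34×38 + 0.11×81.8 + 0.19×77.6 = 68.27%
Difference = 68.27 − 72.5273 = -4.2573 pp.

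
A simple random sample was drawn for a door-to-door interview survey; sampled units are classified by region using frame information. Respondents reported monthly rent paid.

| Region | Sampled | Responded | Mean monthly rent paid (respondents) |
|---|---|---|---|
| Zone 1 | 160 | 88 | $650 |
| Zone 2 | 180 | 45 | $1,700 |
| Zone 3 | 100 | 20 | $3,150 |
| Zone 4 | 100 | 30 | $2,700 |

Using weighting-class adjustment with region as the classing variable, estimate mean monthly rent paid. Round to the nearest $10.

$1,840

Response rates by class: Zone 1 88/160 = 55%, Zone 2 45/180 = 25%, Zone 3 20/100 = 20%, Zone 4 30/100 = 30%.
With weight = n_sampled/n_responded per class, the weighted class total is n_sampled:
  Zone 1: 160 × 650 = 104,000
  Zone 2: 180 × 1700 = 306,000
  Zone 3: 100 × 3150 = 315,000
  Zone 4: 100 × 2700 = 270,000
Adjusted estimate = 995,000 / 540 = 1842.59 → $1,840.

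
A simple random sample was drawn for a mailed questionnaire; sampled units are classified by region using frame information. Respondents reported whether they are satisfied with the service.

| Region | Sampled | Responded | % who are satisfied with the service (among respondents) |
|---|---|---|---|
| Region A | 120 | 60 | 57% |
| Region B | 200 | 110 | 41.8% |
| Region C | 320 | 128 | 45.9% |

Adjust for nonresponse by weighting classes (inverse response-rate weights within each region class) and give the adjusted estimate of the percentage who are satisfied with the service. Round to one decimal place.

Class response rates: Region A 60/120 = 50%, Region B 110/200 = 55%, Region C 128/320 = 40%.
With weight = n_sampled/n_responded per class, the weighted class total is n_sampled:
  Region A: 120 × 57 = 6840
  Region B: 200 × 41.8 = 8360
  Region C: 320 × 45.9 = 14,688
Adjusted estimate = 29,888 / 640 = 46.7 → 46.7%.

46.7%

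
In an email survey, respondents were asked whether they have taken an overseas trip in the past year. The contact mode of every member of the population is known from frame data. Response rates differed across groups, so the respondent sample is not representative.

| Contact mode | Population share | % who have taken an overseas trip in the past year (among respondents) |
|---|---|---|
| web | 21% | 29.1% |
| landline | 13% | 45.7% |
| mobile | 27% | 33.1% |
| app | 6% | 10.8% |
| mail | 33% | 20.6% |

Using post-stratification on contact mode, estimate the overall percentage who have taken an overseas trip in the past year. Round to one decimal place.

Each cell contributes population-share × respondent value:
  web: 0.21 × 29.1 = 6.111
  landline: 0.13 × 45.7 = 5.941
  mobile: 0.27 × 33.1 = 8.937
  app: 0.06 × 10.8 = 0.648
  mail: 0.33 × 20.6 = 6.798
Post-stratified estimate = 28.435 → 28.4%.

28.4%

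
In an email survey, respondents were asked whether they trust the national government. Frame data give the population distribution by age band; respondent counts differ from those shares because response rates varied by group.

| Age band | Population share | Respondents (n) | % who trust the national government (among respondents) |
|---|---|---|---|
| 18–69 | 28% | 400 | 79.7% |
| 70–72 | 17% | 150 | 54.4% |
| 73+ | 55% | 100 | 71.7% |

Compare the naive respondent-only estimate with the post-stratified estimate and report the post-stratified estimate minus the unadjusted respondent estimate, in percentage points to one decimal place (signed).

Without adjustment, the pooled respondent share is:
  (400/650)×79.7 + (150/650)×54.4 + (100/650)×71.7 = 72.6308%
Post-stratifying to population shares instead:
  0.28×79.7 + 0.17×54.4 + 0.55×71.7 = 70.999%
Difference = 70.999 − 72.6308 = -1.6318 pp.

-1.6 percentage points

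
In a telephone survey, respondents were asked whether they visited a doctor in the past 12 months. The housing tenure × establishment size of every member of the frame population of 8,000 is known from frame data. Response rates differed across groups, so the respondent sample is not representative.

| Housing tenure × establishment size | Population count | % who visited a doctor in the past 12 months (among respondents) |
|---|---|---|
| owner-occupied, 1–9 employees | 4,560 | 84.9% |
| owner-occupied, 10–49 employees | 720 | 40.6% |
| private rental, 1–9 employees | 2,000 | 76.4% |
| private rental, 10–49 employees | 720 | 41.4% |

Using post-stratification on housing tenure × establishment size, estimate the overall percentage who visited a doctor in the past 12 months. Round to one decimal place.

Reweight to the known housing tenure × establishment size distribution:
  owner-occupied, 1–9 employees: (4,560/8,000) × 84.9 = 48.393
  owner-occupied, 10–49 employees: (720/8,000) × 40.6 = 3.654
  private rental, 1–9 employees: (2,000/8,000) × 76.4 = 19.1
  private rental, 10–49 employees: (720/8,000) × 41.4 = 3.726
Post-stratified estimate = 74.873 → 74.9%.

74.9%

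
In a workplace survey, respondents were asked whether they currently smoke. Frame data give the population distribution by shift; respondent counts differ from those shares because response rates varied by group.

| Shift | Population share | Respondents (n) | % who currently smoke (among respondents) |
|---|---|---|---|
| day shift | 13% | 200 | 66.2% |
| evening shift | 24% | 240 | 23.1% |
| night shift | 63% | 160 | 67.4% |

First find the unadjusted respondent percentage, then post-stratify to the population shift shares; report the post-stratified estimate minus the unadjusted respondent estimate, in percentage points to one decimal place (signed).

Unadjusted (pooled respondent) estimate weights by respondent counts:
  (200/600)×66.2 + (240/600)×23.1 + (160/600)×67.4 = 49.28%
Reweighting by population shift shares:
  0.13×66.2 + 0.24×23.1 + 0.63×67.4 = 56.612%
Difference = 56.612 − 49.28 = 7.332 pp.

+7.3 percentage points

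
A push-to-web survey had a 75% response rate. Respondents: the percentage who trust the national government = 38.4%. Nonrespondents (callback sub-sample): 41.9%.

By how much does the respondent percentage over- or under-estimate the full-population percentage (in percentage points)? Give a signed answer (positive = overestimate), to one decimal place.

Nonresponse fraction = 1 − 0.75 = 0.25.
Bias = (nonresponse fraction) × (respondent percentage − nonrespondent percentage)
     = 0.25 × (38.4 − 41.9) = 0.25 × -3.5 = -0.875.

-0.9 percentage points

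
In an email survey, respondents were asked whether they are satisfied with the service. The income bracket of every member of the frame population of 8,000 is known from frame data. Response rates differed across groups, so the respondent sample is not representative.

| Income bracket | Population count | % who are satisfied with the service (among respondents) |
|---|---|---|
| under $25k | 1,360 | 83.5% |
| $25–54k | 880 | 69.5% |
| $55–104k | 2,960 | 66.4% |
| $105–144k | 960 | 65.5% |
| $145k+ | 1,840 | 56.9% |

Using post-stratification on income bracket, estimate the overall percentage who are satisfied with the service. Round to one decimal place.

67.4%

Reweight to the known income bracket distribution:
  under $25k: (1,360/8,000) × 83.5 = 14.195
  $25–54k: (880/8,000) × 69.5 = 7.645
  $55–104k: (2,960/8,000) × 66.4 = 24.568
  $105–144k: (960/8,000) × 65.5 = 7.86
  $145k+: (1,840/8,000) × 56.9 = 13.087
Post-stratified estimate = 67.355 → 67.4%.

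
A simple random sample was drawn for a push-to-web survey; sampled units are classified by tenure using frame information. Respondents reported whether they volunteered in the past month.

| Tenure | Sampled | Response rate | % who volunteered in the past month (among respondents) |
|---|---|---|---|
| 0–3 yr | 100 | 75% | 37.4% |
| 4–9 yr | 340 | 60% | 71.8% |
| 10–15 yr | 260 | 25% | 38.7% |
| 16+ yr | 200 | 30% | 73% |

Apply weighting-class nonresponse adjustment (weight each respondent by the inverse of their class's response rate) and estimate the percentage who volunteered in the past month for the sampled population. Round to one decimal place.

58.7%

Each respondent's weight = sampled/responded in their class; summing within a class gives n_sampled, so:
  0–3 yr: 100 × 37.4 = 3740
  4–9 yr: 340 × 71.8 = 24,412
  10–15 yr: 260 × 38.7 = 10,062
  16+ yr: 200 × 73 = 14,600
Adjusted estimate = 52,814 / 900 = 58.6822 → 58.7%.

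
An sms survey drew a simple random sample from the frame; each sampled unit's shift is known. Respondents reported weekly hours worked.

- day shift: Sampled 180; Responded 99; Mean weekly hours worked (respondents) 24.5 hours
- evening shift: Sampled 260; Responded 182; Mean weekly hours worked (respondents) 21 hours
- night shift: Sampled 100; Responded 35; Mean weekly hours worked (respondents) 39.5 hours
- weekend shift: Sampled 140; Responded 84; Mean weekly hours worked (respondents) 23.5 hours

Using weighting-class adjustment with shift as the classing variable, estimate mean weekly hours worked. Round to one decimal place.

Class response rates: day shift 99/180 = 55%, evening shift 182/260 = 70%, night shift 35/100 = 35%, weekend shift 84/140 = 60%.
Each respondent's weight = sampled/responded in their class; summing within a class gives n_sampled, so:
  day shift: 180 × 24.5 = 4410
  evening shift: 260 × 21 = 5460
  night shift: 100 × 39.5 = 3950
  weekend shift: 140 × 23.5 = 3290
Adjusted estimate = 17,110 / 680 = 25.1618 → 25.2.

25.2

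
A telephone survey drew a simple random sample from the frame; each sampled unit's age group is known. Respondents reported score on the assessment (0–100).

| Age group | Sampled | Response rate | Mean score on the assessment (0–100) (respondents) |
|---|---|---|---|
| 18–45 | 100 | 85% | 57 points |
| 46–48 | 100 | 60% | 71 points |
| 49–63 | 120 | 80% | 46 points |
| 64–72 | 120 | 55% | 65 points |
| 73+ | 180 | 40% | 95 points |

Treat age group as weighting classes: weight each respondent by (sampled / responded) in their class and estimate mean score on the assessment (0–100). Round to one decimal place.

69.7

Inverse-response-rate weighting restores each class to its sampled count, so class totals weight by n_sampled:
  18–45: 100 × 57 = 5700
  46–48: 100 × 71 = 7100
  49–63: 120 × 46 = 5520
  64–72: 120 × 65 = 7800
  73+: 180 × 95 = 17,100
Adjusted estimate = 43,220 / 620 = 69.7097 → 69.7.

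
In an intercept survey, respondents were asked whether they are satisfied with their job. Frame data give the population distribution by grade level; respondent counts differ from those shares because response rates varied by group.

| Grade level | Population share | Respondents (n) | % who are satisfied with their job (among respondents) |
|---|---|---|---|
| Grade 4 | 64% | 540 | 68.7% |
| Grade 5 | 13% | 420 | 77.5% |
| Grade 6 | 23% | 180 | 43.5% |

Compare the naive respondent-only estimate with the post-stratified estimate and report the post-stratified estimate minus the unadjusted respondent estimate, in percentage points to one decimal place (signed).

-3.9 percentage points

Unadjusted (pooled respondent) estimate weights by respondent counts:
  (540/1140)×68.7 + (420/1140)×77.5 + (180/1140)×43.5 = 67.9632%
Post-stratifying to population shares instead:
  0.64×68.7 + 0.13×77.5 + 0.23×43.5 = 64.048%
Difference = 64.048 − 67.9632 = -3.9152 pp.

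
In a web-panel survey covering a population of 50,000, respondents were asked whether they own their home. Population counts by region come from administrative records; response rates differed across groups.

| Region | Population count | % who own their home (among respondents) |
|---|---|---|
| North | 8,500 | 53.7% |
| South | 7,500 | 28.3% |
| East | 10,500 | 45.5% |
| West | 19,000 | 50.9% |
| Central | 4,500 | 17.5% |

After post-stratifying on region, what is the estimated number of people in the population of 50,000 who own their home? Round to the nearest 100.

21,900

Each cell contributes its population count × the respondent rate:
  North: 8,500 × 53.7% = 4564.5
  South: 7,500 × 28.3% = 2122.5
  East: 10,500 × 45.5% = 4777.5
  West: 19,000 × 50.9% = 9671
  Central: 4,500 × 17.5% = 787.5
Estimated total = 21,923 → 21,900.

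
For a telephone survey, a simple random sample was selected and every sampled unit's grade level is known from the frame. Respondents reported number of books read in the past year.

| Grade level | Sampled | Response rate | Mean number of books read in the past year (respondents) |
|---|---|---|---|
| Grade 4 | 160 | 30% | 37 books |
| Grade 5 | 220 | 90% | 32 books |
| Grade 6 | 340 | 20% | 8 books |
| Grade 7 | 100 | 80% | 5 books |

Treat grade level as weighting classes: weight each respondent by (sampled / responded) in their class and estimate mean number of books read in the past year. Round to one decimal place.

Weighting each respondent by the inverse class response rate inflates each class back to its sampled size, so the class weight is n_sampled:
  Grade 4: 160 × 37 = 5920
  Grade 5: 220 × 32 = 7040
  Grade 6: 340 × 8 = 2720
  Grade 7: 100 × 5 = 500
Adjusted estimate = 16,180 / 820 = 19.7317 → 19.7.

19.7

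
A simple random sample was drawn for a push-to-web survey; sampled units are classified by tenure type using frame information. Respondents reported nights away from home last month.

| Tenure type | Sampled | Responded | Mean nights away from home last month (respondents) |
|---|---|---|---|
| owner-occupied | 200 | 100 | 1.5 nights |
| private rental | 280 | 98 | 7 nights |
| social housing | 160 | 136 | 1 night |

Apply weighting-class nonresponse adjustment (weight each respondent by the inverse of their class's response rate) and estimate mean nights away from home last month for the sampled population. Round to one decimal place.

Response rates by class: owner-occupied 100/200 = 50%, private rental 98/280 = 35%, social housing 136/160 = 85%.
Each respondent's weight = sampled/responded in their class; summing within a class gives n_sampled, so:
  owner-occupied: 200 × 1.5 = 300
  private rental: 280 × 7 = 1960
  social housing: 160 × 1 = 160
Adjusted estimate = 2420 / 640 = 3.78125 → 3.8.

3.8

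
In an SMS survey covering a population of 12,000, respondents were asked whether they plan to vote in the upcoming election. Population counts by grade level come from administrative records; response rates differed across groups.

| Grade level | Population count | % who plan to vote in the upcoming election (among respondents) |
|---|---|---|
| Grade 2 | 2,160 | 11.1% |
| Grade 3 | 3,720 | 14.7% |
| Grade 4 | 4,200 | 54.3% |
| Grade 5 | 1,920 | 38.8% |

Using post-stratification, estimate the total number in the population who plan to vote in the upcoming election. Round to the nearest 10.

Apply each group's respondent rate to its population count:
  Grade 2: 2,160 × 11.1% = 239.76
  Grade 3: 3,720 × 14.7% = 546.84
  Grade 4: 4,200 × 54.3% = 2280.6
  Grade 5: 1,920 × 38.8% = 744.96
Estimated total = 3812.16 → 3,810.

3,810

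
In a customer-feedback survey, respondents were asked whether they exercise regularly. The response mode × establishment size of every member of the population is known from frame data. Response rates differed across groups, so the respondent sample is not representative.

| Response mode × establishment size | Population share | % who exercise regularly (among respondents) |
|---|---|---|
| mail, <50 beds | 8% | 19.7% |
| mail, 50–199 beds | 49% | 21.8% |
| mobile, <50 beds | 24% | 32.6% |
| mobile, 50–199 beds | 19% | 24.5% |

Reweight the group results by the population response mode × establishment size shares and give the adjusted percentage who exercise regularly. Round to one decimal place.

24.7%

Post-stratification weights by population share, not respondent share:
  mail, <50 beds: 0.08 × 19.7 = 1.576
  mail, 50–199 beds: 0.49 × 21.8 = 10.682
  mobile, <50 beds: 0.24 × 32.6 = 7.824
  mobile, 50–199 beds: 0.19 × 24.5 = 4.655
Post-stratified estimate = 24.737 → 24.7%.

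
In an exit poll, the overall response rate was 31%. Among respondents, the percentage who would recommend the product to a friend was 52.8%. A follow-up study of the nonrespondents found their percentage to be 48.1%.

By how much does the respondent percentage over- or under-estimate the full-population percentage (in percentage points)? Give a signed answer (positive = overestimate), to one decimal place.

+3.2 percentage points

Nonresponse fraction = 1 − 0.31 = 0.69.
Bias = (nonresponse fraction) × (respondent percentage − nonrespondent percentage)
     = 0.69 × (52.8 − 48.1) = 0.69 × 4.7 = 3.243.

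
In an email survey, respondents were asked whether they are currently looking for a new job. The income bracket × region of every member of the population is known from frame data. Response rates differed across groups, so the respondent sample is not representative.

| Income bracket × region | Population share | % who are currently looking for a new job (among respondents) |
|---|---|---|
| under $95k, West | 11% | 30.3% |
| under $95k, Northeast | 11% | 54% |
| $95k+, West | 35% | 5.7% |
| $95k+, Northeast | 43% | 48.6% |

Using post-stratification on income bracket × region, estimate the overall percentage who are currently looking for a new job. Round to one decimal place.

32.2%

Reweight to the known income bracket × region distribution:
  under $95k, West: 0.11 × 30.3 = 3.333
  under $95k, Northeast: 0.11 × 54 = 5.94
  $95k+, West: 0.35 × 5.7 = 1.995
  $95k+, Northeast: 0.43 × 48.6 = 20.898
Post-stratified estimate = 32.166 → 32.2%.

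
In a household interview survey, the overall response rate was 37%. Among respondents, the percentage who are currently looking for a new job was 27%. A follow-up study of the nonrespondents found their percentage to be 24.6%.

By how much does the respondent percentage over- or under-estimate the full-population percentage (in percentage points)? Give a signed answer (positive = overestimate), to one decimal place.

Nonresponse fraction = 1 − 0.37 = 0.63.
Bias = (nonresponse fraction) × (respondent percentage − nonrespondent percentage)
     = 0.63 × (27 − 24.6) = 0.63 × 2.4 = 1.512.

+1.5 percentage points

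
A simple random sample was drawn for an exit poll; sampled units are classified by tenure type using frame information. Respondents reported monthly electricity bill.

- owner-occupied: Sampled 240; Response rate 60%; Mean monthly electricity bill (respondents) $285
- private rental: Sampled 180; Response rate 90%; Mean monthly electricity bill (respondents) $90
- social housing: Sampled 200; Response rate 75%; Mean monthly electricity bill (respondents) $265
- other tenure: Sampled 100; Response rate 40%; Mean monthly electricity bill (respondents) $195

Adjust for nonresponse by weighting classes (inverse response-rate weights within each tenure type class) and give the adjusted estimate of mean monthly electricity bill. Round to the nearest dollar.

Weighting each respondent by the inverse class response rate inflates each class back to its sampled size, so the class weight is n_sampled:
  owner-occupied: 240 × 285 = 68,400
  private rental: 180 × 90 = 16,200
  social housing: 200 × 265 = 53,000
  other tenure: 100 × 195 = 19,500
Adjusted estimate = 157,100 / 720 = 218.194 → $218.

$218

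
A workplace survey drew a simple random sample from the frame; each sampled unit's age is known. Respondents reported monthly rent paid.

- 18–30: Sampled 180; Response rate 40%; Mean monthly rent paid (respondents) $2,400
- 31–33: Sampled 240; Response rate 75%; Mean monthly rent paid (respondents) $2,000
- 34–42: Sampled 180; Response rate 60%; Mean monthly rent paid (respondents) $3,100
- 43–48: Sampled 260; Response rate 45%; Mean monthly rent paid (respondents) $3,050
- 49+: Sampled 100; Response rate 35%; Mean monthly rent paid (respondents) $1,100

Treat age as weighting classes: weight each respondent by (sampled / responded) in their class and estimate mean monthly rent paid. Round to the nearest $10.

$2,470

With weight = n_sampled/n_responded per class, the weighted class total is n_sampled:
  18–30: 180 × 2400 = 432,000
  31–33: 240 × 2000 = 480,000
  34–42: 180 × 3100 = 558,000
  43–48: 260 × 3050 = 793,000
  49+: 100 × 1100 = 110,000
Adjusted estimate = 2,373,000 / 960 = 2471.88 → $2,470.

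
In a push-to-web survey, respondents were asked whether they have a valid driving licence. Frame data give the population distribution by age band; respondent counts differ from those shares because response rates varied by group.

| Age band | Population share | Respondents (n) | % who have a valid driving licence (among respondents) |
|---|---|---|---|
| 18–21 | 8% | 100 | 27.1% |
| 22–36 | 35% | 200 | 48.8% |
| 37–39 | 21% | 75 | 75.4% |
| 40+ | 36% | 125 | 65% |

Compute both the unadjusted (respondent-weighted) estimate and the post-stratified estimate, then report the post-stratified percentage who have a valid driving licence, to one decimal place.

58.5%

Naive respondent-only estimate (weights = respondent counts):
  (100/500)×27.1 + (200/500)×48.8 + (75/500)×75.4 + (125/500)×65 = 52.5%
Reweighting by population age band shares:
  0.08×27.1 + 0.35×48.8 + 0.21×75.4 + 0.36×65 = 58.482%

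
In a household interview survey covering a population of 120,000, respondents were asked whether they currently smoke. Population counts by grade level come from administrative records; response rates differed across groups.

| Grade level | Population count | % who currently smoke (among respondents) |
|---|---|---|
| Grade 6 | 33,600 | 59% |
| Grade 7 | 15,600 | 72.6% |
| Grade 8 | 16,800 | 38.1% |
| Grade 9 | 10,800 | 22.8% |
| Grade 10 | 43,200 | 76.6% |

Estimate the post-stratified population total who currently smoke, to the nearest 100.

Estimated count per cell = population count × respondent percentage:
  Grade 6: 33,600 × 59% = 19,824
  Grade 7: 15,600 × 72.6% = 11325.6
  Grade 8: 16,800 × 38.1% = 6400.8
  Grade 9: 10,800 × 22.8% = 2462.4
  Grade 10: 43,200 × 76.6% = 33091.2
Estimated total = 73,104 → 73,100.

73,100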